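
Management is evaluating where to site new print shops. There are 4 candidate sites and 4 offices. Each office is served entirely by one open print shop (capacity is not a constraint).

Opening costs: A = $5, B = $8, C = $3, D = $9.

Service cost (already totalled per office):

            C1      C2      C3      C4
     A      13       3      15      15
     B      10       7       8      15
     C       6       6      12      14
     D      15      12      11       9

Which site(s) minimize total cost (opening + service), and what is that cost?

Open C only; minimum total cost 41.

For any fixed open set, each office goes to its cheapest open site; total = fixed + service.
{C}: C1→C 6, C2→C 6, C3→C 12, C4→C 14. Service 38; fixed 3; total 41.
{A, C}: C1→C 6, C2→A 3, C3→C 12, C4→C 14. Service 35; fixed 8; total 43.
{C, D}: service 32 + fixed 12 = 44
{A, B, C, D}: service 26 + fixed 25 = 51
(All 15 nonempty subsets were checked; C only is lowest.)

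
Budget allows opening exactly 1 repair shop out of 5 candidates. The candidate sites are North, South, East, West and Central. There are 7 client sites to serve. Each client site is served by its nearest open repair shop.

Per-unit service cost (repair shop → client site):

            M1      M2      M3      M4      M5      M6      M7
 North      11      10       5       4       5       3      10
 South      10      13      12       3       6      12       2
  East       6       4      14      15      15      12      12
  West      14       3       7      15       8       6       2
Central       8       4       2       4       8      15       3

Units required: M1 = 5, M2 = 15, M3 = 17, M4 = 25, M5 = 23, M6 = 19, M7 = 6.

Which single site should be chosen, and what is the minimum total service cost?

With exactly 1 open, each client site uses its cheapest among the chosen.
{North}: M1→North 11·5=55, M2→North 10·15=150, M3→North 5·17=85, M4→North 4·25=100, M5→North 5·23=115, M6→North 3·19=57, M7→North 10·6=60. Service cost 622.
{Central}: service cost 721
{South}: service cost 902
Among all 5 size-1 choices, {North} is lowest.

Choose North only; total service cost 622.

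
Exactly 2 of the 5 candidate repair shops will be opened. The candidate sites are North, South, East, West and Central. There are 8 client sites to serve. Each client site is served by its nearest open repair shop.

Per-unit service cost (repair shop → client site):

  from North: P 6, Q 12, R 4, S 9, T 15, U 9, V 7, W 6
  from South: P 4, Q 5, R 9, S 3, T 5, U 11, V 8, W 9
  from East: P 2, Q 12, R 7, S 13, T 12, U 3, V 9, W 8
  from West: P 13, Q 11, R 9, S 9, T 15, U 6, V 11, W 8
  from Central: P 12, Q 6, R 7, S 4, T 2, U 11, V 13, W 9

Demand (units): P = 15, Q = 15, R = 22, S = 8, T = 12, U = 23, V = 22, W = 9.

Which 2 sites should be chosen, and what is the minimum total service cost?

Choose South and East; total service cost 660.

With exactly 2 open, each client site uses its cheapest among the chosen.
{South, East}: P→East 2·15=30, Q→South 5·15=75, R→East 7·22=154, S→South 3·8=24, T→South 5·12=60, U→East 3·23=69, V→South 8·22=176, W→East 8·9=72. Service cost 660.
{East, Central}: service cost 669
{North, South}: service cost 722
Among all 10 size-2 choices, {South, East} is lowest.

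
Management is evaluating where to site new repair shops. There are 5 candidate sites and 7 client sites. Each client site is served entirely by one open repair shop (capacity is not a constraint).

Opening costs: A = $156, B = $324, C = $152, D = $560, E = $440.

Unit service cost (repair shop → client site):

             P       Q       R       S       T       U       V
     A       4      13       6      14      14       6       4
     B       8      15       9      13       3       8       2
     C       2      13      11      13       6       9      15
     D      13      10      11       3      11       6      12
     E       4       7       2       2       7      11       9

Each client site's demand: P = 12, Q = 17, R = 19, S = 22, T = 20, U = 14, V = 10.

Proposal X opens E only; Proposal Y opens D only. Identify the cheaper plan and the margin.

Proposal X is cheaper by 512.

Proposal X: {E}: P→E 4·12=48, Q→E 7·17=119, R→E 2·19=38, S→E 2·22=44, T→E 7·20=140, U→E 11·14=154, V→E 9·10=90. Service 633; fixed 440; total 1073.
Proposal Y: {D}: P→D 13·12=156, Q→D 10·17=170, R→D 11·19=209, S→D 3·22=66, T→D 11·20=220, U→D 6·14=84, V→D 12·10=120. Service 1025; fixed 560; total 1585.
Difference: |1073 − 1585| = 512.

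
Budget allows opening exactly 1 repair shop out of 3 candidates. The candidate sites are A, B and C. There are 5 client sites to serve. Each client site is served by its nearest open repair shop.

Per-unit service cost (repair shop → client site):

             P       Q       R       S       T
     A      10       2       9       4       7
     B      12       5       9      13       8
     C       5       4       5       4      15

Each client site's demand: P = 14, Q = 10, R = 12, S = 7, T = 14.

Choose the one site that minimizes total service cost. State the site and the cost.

With exactly 1 open, each client site uses its cheapest among the chosen.
{A}: P→A 10·14=140, Q→A 2·10=20, R→A 9·12=108, S→A 4·7=28, T→A 7·14=98. Service cost 394.
{C}: service cost 408
{B}: service cost 529
Among all 3 size-1 choices, {A} is lowest.

Choose A only; total service cost 394.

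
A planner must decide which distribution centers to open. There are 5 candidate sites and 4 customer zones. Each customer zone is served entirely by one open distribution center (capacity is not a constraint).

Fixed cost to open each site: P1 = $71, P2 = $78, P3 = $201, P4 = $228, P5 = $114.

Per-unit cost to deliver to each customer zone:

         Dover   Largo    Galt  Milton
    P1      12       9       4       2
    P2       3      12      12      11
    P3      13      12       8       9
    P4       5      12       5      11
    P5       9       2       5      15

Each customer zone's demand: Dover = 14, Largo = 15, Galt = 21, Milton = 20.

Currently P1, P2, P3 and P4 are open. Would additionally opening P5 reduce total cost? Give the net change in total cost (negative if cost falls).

No — net change +9 (cost rises by 9).

Current service cost with {P1, P2, P3, P4}: 301.
Adding P5: each customer zone re-picks its cheapest; new service cost 196, saving 105.
Extra fixed cost: 114. Net change = 114 − 105 = 9.
(Totals: 879 → 888.)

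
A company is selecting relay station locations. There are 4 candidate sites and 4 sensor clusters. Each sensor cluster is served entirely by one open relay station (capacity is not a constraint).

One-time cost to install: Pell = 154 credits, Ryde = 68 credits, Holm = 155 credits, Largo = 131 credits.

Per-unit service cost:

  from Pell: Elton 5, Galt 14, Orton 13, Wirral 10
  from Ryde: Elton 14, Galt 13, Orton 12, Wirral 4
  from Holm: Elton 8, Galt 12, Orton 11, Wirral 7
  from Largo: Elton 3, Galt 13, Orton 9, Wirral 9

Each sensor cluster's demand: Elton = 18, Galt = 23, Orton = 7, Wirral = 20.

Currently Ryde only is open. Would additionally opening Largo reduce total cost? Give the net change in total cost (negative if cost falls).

Yes — net change −88 (cost falls by 88).

Current service cost with {Ryde}: 715.
Adding Largo: each sensor cluster re-picks its cheapest; new service cost 496, saving 219.
Extra fixed cost: 131. Net change = 131 − 219 = -88.
(Totals: 783 → 695.)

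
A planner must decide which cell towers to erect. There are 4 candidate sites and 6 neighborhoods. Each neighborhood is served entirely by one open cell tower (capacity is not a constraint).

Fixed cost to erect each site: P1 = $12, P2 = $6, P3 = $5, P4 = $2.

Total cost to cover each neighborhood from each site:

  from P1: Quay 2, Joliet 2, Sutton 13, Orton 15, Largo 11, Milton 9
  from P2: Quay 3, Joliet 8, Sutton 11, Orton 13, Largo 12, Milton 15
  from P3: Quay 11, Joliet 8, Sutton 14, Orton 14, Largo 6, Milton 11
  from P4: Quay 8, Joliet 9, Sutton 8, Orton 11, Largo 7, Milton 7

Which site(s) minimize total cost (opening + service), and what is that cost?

For any fixed open set, each neighborhood goes to its cheapest open site; total = fixed + service.
{P1, P4}: Quay→P1 2, Joliet→P1 2, Sutton→P4 8, Orton→P4 11, Largo→P4 7, Milton→P4 7. Service 37; fixed 14; total 51.
{P2, P4}: Quay→P2 3, Joliet→P2 8, Sutton→P4 8, Orton→P4 11, Largo→P4 7, Milton→P4 7. Service 44; fixed 8; total 52.
{P4}: service 50 + fixed 2 = 52
{P1, P2, P3, P4}: service 36 + fixed 25 = 61
(All 15 nonempty subsets were checked; P1 and P4 is lowest.)

Open P1 and P4; minimum total cost 51.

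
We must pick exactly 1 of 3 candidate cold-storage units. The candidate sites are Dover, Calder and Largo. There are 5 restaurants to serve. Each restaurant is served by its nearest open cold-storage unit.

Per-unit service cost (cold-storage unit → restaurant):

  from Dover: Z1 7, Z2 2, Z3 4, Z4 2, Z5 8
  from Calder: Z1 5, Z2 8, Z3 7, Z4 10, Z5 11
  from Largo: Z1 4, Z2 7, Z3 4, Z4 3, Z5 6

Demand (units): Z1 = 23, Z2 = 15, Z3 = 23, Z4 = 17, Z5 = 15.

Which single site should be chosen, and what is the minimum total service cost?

With exactly 1 open, each restaurant uses its cheapest among the chosen.
{Largo}: Z1→Largo 4·23=92, Z2→Largo 7·15=105, Z3→Largo 4·23=92, Z4→Largo 3·17=51, Z5→Largo 6·15=90. Service cost 430.
{Dover}: service cost 437
{Calder}: service cost 731
Among all 3 size-1 choices, {Largo} is lowest.

Choose Largo only; total service cost 430.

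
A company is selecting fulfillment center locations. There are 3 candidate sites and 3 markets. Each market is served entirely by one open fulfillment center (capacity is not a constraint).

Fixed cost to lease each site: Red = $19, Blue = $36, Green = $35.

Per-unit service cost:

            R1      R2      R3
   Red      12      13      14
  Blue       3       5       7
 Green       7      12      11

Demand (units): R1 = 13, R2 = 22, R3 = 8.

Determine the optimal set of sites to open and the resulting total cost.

For any fixed open set, each market goes to its cheapest open site; total = fixed + service.
{Blue}: R1→Blue 3·13=39, R2→Blue 5·22=110, R3→Blue 7·8=56. Service 205; fixed 36; total 241.
{Red, Blue}: R1→Blue 3·13=39, R2→Blue 5·22=110, R3→Blue 7·8=56. Service 205; fixed 55; total 260.
{Blue, Green}: R1→Blue 3·13=39, R2→Blue 5·22=110, R3→Blue 7·8=56. Service 205; fixed 71; total 276.
{Red, Blue, Green}: service 205 + fixed 90 = 295
No other subset beats 241.

Open Blue only; minimum total cost 241.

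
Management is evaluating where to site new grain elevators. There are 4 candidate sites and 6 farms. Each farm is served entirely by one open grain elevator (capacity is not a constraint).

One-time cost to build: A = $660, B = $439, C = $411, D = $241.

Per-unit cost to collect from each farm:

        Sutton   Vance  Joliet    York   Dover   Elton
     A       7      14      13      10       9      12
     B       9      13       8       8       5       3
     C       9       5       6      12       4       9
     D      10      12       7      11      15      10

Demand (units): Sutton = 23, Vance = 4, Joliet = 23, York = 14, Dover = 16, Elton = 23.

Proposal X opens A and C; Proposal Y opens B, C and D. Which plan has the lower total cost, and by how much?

Proposal X: {A, C}: Sutton→A 7·23=161, Vance→C 5·4=20, Joliet→C 6·23=138, York→A 10·14=140, Dover→C 4·16=64, Elton→C 9·23=207. Service 730; fixed 1071; total 1801.
Proposal Y: {B, C, D}: Sutton→B 9·23=207, Vance→C 5·4=20, Joliet→C 6·23=138, York→B 8·14=112, Dover→C 4·16=64, Elton→B 3·23=69. Service 610; fixed 1091; total 1701.
Difference: |1801 − 1701| = 100.

Proposal Y is cheaper by 100.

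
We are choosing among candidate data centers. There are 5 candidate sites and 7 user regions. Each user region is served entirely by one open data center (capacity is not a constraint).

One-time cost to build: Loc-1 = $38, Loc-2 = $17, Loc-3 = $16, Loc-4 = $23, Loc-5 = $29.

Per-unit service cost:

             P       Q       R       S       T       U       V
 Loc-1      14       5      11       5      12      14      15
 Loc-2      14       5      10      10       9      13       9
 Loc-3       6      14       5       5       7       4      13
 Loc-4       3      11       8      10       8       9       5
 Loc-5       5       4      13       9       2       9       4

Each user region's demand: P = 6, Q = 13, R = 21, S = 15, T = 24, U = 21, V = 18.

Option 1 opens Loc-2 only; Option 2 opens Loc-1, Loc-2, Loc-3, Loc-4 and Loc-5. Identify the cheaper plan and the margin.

Option 2 is cheaper by 600.

Option 1: {Loc-2}: P→Loc-2 14·6=84, Q→Loc-2 5·13=65, R→Loc-2 10·21=210, S→Loc-2 10·15=150, T→Loc-2 9·24=216, U→Loc-2 13·21=273, V→Loc-2 9·18=162. Service 1160; fixed 17; total 1177.
Option 2: {Loc-1, Loc-2, Loc-3, Loc-4, Loc-5}: P→Loc-4 3·6=18, Q→Loc-5 4·13=52, R→Loc-3 5·21=105, S→Loc-1 5·15=75, T→Loc-5 2·24=48, U→Loc-3 4·21=84, V→Loc-5 4·18=72. Service 454; fixed 123; total 577.
Difference: |1177 − 577| = 600.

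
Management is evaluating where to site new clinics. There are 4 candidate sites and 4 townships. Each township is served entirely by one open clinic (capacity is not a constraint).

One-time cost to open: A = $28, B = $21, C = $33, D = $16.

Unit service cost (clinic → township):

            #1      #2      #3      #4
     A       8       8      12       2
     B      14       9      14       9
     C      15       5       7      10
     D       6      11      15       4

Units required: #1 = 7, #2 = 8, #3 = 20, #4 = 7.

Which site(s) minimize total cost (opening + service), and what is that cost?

Open C and D; minimum total cost 299.

For any fixed open set, each township goes to its cheapest open site; total = fixed + service.
{C, D}: #1→D 6·7=42, #2→C 5·8=40, #3→C 7·20=140, #4→D 4·7=28. Service 250; fixed 49; total 299.
{A, C}: #1→A 8·7=56, #2→C 5·8=40, #3→C 7·20=140, #4→A 2·7=14. Service 250; fixed 61; total 311.
{A, C, D}: #1→D 6·7=42, #2→C 5·8=40, #3→C 7·20=140, #4→A 2·7=14. Service 236; fixed 77; total 313.
{A, B, C, D}: service 236 + fixed 98 = 334
(All 15 nonempty subsets were checked; C and D is lowest.)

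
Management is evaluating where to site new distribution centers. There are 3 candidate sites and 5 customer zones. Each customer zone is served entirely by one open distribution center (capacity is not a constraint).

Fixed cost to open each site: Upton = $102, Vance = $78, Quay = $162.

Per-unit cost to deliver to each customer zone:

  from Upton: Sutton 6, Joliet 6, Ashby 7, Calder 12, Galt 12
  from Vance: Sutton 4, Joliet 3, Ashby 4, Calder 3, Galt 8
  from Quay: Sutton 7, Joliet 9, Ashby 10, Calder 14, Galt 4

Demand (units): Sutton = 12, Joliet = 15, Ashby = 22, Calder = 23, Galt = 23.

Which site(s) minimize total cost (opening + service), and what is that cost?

Open Vance only; minimum total cost 512.

For any fixed open set, each customer zone goes to its cheapest open site; total = fixed + service.
{Vance}: Sutton→Vance 4·12=48, Joliet→Vance 3·15=45, Ashby→Vance 4·22=88, Calder→Vance 3·23=69, Galt→Vance 8·23=184. Service 434; fixed 78; total 512.
{Vance, Quay}: Sutton→Vance 4·12=48, Joliet→Vance 3·15=45, Ashby→Vance 4·22=88, Calder→Vance 3·23=69, Galt→Quay 4·23=92. Service 342; fixed 240; total 582.
{Upton, Vance}: Sutton→Vance 4·12=48, Joliet→Vance 3·15=45, Ashby→Vance 4·22=88, Calder→Vance 3·23=69, Galt→Vance 8·23=184. Service 434; fixed 180; total 614.
{Upton, Vance, Quay}: Sutton→Vance 4·12=48, Joliet→Vance 3·15=45, Ashby→Vance 4·22=88, Calder→Vance 3·23=69, Galt→Quay 4·23=92. Service 342; fixed 342; total 684.
No other subset beats 512.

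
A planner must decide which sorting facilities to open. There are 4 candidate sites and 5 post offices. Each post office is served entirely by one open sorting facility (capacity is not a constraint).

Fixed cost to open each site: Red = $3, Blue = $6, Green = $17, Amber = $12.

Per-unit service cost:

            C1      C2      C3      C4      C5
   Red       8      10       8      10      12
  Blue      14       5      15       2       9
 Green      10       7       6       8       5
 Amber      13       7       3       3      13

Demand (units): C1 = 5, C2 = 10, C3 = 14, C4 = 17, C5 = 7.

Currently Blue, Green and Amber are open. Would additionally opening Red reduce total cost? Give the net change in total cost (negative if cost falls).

Yes — net change −7 (cost falls by 7).

Current service cost with {Blue, Green, Amber}: 211.
Adding Red: each post office re-picks its cheapest; new service cost 201, saving 10.
Extra fixed cost: 3. Net change = 3 − 10 = -7.
(Totals: 246 → 239.)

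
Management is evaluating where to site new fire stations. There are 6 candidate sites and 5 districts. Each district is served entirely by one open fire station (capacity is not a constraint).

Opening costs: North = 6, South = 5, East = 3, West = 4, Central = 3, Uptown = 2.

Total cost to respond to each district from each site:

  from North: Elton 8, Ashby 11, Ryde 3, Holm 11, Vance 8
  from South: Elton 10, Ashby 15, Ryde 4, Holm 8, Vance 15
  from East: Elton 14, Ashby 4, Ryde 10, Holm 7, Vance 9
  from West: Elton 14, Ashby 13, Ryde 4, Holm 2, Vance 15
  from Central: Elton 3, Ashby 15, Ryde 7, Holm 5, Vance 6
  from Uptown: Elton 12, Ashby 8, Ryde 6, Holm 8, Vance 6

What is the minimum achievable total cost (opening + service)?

Minimum total cost: 29

For any fixed open set, each district goes to its cheapest open site; total = fixed + service.
{East, West, Central}: Elton→Central 3, Ashby→East 4, Ryde→West 4, Holm→West 2, Vance→Central 6. Service 19; fixed 10; total 29.
{East, West, Central, Uptown}: Elton→Central 3, Ashby→East 4, Ryde→West 4, Holm→West 2, Vance→Central 6. Service 19; fixed 12; total 31.
{East, Central}: Elton→Central 3, Ashby→East 4, Ryde→Central 7, Holm→Central 5, Vance→Central 6. Service 25; fixed 6; total 31.
{North, South, East, West, Central, Uptown}: service 18 + fixed 23 = 41
No other subset beats 29.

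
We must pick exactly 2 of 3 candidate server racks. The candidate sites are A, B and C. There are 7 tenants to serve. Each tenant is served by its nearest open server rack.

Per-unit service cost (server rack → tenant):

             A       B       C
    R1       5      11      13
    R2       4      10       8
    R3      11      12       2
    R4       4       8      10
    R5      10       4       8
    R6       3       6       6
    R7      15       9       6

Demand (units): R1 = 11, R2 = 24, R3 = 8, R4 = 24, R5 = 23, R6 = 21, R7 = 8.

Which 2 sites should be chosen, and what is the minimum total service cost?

With exactly 2 open, each tenant uses its cheapest among the chosen.
{A, C}: R1→A 5·11=55, R2→A 4·24=96, R3→C 2·8=16, R4→A 4·24=96, R5→C 8·23=184, R6→A 3·21=63, R7→C 6·8=48. Service cost 558.
{A, B}: service cost 562
{B, C}: service cost 787
Among all 3 size-2 choices, {A, C} is lowest.

Choose A and C; total service cost 558.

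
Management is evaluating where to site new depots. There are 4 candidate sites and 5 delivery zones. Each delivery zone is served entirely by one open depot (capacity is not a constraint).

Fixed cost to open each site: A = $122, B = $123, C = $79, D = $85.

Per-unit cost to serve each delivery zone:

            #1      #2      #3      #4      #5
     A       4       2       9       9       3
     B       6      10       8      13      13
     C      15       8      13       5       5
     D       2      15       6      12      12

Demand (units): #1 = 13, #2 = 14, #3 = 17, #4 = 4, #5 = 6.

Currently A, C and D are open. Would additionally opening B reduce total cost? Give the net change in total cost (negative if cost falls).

No — net change +123 (cost rises by 123).

Current service cost with {A, C, D}: 194.
Adding B: each delivery zone re-picks its cheapest; new service cost 194, saving 0.
Extra fixed cost: 123. Net change = 123 − 0 = 123.
(Totals: 480 → 603.)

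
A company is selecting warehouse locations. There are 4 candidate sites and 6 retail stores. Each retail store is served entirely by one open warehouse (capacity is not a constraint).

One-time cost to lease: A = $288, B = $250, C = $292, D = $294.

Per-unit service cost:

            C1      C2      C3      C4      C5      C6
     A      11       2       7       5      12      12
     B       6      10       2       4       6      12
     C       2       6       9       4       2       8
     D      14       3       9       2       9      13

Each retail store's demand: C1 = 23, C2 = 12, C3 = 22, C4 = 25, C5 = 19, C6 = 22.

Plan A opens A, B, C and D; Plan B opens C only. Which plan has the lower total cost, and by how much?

Plan B is cheaper by 580.

Plan A: {A, B, C, D}: C1→C 2·23=46, C2→A 2·12=24, C3→B 2·22=44, C4→D 2·25=50, C5→C 2·19=38, C6→C 8·22=176. Service 378; fixed 1124; total 1502.
Plan B: {C}: C1→C 2·23=46, C2→C 6·12=72, C3→C 9·22=198, C4→C 4·25=100, C5→C 2·19=38, C6→C 8·22=176. Service 630; fixed 292; total 922.
Difference: |1502 − 922| = 580.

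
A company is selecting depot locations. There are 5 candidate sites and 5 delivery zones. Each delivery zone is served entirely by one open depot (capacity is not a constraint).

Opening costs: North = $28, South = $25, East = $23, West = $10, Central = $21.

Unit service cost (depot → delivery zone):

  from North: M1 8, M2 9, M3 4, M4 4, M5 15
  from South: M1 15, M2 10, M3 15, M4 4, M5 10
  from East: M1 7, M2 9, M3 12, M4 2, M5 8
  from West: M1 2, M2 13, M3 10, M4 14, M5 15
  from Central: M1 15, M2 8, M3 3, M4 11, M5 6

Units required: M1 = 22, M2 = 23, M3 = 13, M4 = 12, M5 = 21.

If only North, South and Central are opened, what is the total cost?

Total cost: 647

Each delivery zone is assigned to its cheapest site among the open ones.
{North, South, Central}: M1→North 8·22=176, M2→Central 8·23=184, M3→Central 3·13=39, M4→North 4·12=48, M5→Central 6·21=126. Service 573; fixed 74; total 647.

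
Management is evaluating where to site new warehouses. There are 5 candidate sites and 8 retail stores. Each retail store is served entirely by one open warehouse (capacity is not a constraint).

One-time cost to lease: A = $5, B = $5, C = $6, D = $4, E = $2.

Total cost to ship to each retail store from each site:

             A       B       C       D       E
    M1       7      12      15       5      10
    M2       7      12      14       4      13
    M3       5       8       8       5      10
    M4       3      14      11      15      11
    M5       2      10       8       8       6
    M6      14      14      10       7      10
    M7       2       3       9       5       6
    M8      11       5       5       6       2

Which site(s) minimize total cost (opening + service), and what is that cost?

For any fixed open set, each retail store goes to its cheapest open site; total = fixed + service.
{A, D, E}: M1→D 5, M2→D 4, M3→A 5, M4→A 3, M5→A 2, M6→D 7, M7→A 2, M8→E 2. Service 30; fixed 11; total 41.
{A, D}: M1→D 5, M2→D 4, M3→A 5, M4→A 3, M5→A 2, M6→D 7, M7→A 2, M8→D 6. Service 34; fixed 9; total 43.
{A, E}: M1→A 7, M2→A 7, M3→A 5, M4→A 3, M5→A 2, M6→E 10, M7→A 2, M8→E 2. Service 38; fixed 7; total 45.
{A, B, C, D, E}: M1→D 5, M2→D 4, M3→A 5, M4→A 3, M5→A 2, M6→D 7, M7→A 2, M8→E 2. Service 30; fixed 22; total 52.
No other subset beats 41.

Open A, D and E; minimum total cost 41.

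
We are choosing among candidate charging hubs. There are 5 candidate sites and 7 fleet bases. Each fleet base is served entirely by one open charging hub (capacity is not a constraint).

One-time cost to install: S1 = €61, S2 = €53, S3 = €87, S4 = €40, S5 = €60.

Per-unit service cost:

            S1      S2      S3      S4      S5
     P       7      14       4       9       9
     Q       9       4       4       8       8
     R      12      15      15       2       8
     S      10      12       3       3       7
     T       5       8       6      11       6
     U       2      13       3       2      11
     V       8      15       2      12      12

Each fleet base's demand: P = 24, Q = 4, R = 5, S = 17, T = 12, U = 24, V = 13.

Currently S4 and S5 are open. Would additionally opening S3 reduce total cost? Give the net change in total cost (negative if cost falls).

Current service cost with {S4, S5}: 585.
Adding S3: each fleet base re-picks its cheapest; new service cost 319, saving 266.
Extra fixed cost: 87. Net change = 87 − 266 = -179.
(Totals: 685 → 506.)

Yes — net change −179 (cost falls by 179).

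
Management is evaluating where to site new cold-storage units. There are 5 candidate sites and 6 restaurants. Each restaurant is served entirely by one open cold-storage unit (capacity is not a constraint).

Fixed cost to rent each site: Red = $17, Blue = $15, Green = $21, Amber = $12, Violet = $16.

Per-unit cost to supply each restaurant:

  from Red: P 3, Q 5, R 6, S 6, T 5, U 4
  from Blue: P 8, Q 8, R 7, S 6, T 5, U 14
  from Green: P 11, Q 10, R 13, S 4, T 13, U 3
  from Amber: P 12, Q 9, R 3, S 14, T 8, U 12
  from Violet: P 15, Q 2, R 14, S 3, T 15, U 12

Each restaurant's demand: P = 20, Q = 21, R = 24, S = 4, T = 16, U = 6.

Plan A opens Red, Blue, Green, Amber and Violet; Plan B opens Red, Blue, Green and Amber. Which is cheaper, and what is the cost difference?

Plan A is cheaper by 51.

Plan A: {Red, Blue, Green, Amber, Violet}: P→Red 3·20=60, Q→Violet 2·21=42, R→Amber 3·24=72, S→Violet 3·4=12, T→Red 5·16=80, U→Green 3·6=18. Service 284; fixed 81; total 365.
Plan B: {Red, Blue, Green, Amber}: P→Red 3·20=60, Q→Red 5·21=105, R→Amber 3·24=72, S→Green 4·4=16, T→Red 5·16=80, U→Green 3·6=18. Service 351; fixed 65; total 416.
Difference: |365 − 416| = 51.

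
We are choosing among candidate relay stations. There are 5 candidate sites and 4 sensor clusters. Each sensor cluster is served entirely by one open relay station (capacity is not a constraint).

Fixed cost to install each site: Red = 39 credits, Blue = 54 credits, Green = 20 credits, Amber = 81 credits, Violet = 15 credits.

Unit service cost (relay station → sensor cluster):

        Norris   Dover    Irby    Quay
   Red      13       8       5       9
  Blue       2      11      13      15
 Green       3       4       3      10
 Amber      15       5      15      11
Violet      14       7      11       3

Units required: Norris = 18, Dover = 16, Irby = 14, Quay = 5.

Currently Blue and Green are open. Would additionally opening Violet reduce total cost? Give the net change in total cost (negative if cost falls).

Yes — net change −20 (cost falls by 20).

Current service cost with {Blue, Green}: 192.
Adding Violet: each sensor cluster re-picks its cheapest; new service cost 157, saving 35.
Extra fixed cost: 15. Net change = 15 − 35 = -20.
(Totals: 266 → 246.)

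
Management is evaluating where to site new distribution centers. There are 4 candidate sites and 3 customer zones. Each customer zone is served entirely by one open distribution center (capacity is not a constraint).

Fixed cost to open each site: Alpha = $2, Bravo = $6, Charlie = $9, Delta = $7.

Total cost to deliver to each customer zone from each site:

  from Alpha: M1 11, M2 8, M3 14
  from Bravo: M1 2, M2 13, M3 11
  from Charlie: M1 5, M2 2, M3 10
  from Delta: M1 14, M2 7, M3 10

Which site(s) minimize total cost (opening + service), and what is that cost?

For any fixed open set, each customer zone goes to its cheapest open site; total = fixed + service.
{Charlie}: M1→Charlie 5, M2→Charlie 2, M3→Charlie 10. Service 17; fixed 9; total 26.
{Alpha, Charlie}: M1→Charlie 5, M2→Charlie 2, M3→Charlie 10. Service 17; fixed 11; total 28.
{Alpha, Bravo}: service 21 + fixed 8 = 29
{Alpha, Bravo, Charlie, Delta}: service 14 + fixed 24 = 38
(All 15 nonempty subsets were checked; Charlie only is lowest.)

Open Charlie only; minimum total cost 26.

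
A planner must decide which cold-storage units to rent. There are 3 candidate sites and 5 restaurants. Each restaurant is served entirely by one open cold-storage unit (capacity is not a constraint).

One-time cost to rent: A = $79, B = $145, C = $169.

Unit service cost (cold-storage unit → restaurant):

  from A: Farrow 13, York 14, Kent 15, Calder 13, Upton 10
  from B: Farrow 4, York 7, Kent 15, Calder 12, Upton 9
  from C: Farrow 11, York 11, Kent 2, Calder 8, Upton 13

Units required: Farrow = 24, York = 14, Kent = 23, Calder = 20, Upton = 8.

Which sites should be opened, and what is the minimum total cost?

For any fixed open set, each restaurant goes to its cheapest open site; total = fixed + service.
{B, C}: Farrow→B 4·24=96, York→B 7·14=98, Kent→C 2·23=46, Calder→C 8·20=160, Upton→B 9·8=72. Service 472; fixed 314; total 786.
{A, B, C}: service 472 + fixed 393 = 865
{C}: service 728 + fixed 169 = 897
{A}: Farrow→A 13·24=312, York→A 14·14=196, Kent→A 15·23=345, Calder→A 13·20=260, Upton→A 10·8=80. Service 1193; fixed 79; total 1272.
No other subset beats 786.

Open B and C; minimum total cost 786.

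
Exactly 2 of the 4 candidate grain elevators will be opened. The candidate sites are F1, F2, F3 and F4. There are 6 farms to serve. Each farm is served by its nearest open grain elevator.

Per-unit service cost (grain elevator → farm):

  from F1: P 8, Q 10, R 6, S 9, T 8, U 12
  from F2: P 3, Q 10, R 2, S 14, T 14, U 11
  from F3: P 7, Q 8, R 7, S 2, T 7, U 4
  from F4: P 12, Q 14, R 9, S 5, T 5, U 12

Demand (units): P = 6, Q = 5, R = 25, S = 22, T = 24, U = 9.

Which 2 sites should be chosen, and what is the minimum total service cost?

With exactly 2 open, each farm uses its cheapest among the chosen.
{F2, F3}: P→F2 3·6=18, Q→F3 8·5=40, R→F2 2·25=50, S→F3 2·22=44, T→F3 7·24=168, U→F3 4·9=36. Service cost 356.
{F2, F4}: service cost 447
{F3, F4}: service cost 457
Among all 6 size-2 choices, {F2, F3} is lowest.

Choose F2 and F3; total service cost 356.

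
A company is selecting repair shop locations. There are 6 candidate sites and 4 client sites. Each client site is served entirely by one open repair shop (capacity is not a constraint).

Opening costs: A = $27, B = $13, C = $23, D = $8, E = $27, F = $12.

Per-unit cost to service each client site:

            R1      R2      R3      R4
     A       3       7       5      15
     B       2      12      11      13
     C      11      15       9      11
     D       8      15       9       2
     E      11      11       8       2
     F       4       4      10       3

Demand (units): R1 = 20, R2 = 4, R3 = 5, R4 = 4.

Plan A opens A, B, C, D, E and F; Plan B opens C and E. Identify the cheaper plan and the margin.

Plan A is cheaper by 163.

Plan A: {A, B, C, D, E, F}: R1→B 2·20=40, R2→F 4·4=16, R3→A 5·5=25, R4→D 2·4=8. Service 89; fixed 110; total 199.
Plan B: {C, E}: R1→C 11·20=220, R2→E 11·4=44, R3→E 8·5=40, R4→E 2·4=8. Service 312; fixed 50; total 362.
Difference: |199 − 362| = 163.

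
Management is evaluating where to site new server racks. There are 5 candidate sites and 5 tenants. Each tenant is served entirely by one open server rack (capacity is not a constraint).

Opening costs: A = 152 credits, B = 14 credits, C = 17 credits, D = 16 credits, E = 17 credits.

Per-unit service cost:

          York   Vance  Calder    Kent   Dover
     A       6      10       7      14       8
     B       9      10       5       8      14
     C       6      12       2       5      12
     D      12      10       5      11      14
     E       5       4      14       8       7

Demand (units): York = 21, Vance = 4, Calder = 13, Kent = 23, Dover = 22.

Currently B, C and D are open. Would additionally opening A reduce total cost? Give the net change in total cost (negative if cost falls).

Current service cost with {B, C, D}: 571.
Adding A: each tenant re-picks its cheapest; new service cost 483, saving 88.
Extra fixed cost: 152. Net change = 152 − 88 = 64.
(Totals: 618 → 682.)

No — net change +64 (cost rises by 64).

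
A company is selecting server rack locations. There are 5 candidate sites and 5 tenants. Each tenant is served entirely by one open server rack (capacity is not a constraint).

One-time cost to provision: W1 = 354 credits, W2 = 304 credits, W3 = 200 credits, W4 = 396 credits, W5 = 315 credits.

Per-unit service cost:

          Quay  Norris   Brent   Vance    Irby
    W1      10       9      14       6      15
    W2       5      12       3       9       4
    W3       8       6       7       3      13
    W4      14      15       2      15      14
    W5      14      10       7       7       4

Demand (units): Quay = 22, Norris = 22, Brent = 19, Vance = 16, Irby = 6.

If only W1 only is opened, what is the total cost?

Each tenant is assigned to its cheapest site among the open ones.
{W1}: Quay→W1 10·22=220, Norris→W1 9·22=198, Brent→W1 14·19=266, Vance→W1 6·16=96, Irby→W1 15·6=90. Service 870; fixed 354; total 1224.

Total cost: 1224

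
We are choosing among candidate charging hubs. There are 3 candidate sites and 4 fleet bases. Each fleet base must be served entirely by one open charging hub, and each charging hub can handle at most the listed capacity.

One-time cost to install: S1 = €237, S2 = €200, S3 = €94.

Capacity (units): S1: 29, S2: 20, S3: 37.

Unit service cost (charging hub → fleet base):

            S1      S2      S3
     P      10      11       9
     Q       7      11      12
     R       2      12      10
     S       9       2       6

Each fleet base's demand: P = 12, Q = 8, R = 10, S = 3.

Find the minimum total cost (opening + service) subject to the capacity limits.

Minimum total cost: 416

Open {S3}: P→S3 9·12=108, Q→S3 12·8=96, R→S3 10·10=100, S→S3 6·3=18.
Loads: S3 carries 33/37. Service 322; fixed 94; total 416.
Next best feasible plan costs 533.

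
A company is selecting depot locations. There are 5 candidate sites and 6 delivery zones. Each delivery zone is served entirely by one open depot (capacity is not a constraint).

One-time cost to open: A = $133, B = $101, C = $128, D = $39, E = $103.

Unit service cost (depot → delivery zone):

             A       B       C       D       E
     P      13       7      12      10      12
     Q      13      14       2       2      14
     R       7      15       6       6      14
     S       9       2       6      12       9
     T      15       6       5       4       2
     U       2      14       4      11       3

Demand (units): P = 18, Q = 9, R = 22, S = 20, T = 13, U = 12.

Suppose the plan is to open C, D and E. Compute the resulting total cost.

Each delivery zone is assigned to its cheapest site among the open ones.
{C, D, E}: P→D 10·18=180, Q→C 2·9=18, R→C 6·22=132, S→C 6·20=120, T→E 2·13=26, U→E 3·12=36. Service 512; fixed 270; total 782.

Total cost: 782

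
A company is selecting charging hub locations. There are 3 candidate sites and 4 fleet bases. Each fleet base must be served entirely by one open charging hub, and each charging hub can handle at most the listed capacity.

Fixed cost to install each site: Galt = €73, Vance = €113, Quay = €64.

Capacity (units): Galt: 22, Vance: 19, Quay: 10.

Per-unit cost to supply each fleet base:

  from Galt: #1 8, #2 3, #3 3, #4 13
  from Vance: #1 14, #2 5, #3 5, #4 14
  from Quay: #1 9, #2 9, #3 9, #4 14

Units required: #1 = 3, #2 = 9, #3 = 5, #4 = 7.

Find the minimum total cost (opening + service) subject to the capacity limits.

Minimum total cost: 297

Open {Galt, Quay}: #1→Quay 9·3=27, #2→Galt 3·9=27, #3→Galt 3·5=15, #4→Galt 13·7=91.
Loads: Galt carries 21/22, Quay carries 3/10. Service 160; fixed 137; total 297.
Next best feasible plan costs 301.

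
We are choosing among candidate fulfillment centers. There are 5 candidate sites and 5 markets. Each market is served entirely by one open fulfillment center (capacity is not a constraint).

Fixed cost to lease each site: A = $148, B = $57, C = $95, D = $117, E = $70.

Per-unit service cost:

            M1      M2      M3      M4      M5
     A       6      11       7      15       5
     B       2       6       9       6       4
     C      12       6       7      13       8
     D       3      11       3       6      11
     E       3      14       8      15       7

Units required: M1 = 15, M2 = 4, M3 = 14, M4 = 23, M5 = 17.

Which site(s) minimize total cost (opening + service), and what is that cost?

Open B only; minimum total cost 443.

For any fixed open set, each market goes to its cheapest open site; total = fixed + service.
{B}: M1→B 2·15=30, M2→B 6·4=24, M3→B 9·14=126, M4→B 6·23=138, M5→B 4·17=68. Service 386; fixed 57; total 443.
{B, D}: M1→B 2·15=30, M2→B 6·4=24, M3→D 3·14=42, M4→B 6·23=138, M5→B 4·17=68. Service 302; fixed 174; total 476.
{B, E}: M1→B 2·15=30, M2→B 6·4=24, M3→E 8·14=112, M4→B 6·23=138, M5→B 4·17=68. Service 372; fixed 127; total 499.
{A, B, C, D, E}: service 302 + fixed 487 = 789
No other subset beats 443.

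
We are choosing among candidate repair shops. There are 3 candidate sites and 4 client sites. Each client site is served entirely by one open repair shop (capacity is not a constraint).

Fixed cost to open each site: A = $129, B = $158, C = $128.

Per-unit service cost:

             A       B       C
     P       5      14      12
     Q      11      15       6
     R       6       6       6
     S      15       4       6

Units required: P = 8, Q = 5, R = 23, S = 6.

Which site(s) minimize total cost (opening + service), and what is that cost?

For any fixed open set, each client site goes to its cheapest open site; total = fixed + service.
{C}: P→C 12·8=96, Q→C 6·5=30, R→C 6·23=138, S→C 6·6=36. Service 300; fixed 128; total 428.
{A}: service 323 + fixed 129 = 452
{A, C}: service 244 + fixed 257 = 501
{A, B, C}: service 232 + fixed 415 = 647
(All 7 nonempty subsets were checked; C only is lowest.)

Open C only; minimum total cost 428.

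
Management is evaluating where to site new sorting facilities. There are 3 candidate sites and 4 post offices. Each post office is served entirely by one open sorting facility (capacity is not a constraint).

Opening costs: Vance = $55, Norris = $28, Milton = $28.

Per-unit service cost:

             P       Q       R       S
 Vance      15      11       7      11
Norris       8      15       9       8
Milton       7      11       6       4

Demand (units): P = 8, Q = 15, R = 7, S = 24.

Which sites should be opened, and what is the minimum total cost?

For any fixed open set, each post office goes to its cheapest open site; total = fixed + service.
{Milton}: P→Milton 7·8=56, Q→Milton 11·15=165, R→Milton 6·7=42, S→Milton 4·24=96. Service 359; fixed 28; total 387.
{Norris, Milton}: service 359 + fixed 56 = 415
{Vance, Milton}: service 359 + fixed 83 = 442
{Vance, Norris, Milton}: service 359 + fixed 111 = 470
No other subset beats 387.

Open Milton only; minimum total cost 387.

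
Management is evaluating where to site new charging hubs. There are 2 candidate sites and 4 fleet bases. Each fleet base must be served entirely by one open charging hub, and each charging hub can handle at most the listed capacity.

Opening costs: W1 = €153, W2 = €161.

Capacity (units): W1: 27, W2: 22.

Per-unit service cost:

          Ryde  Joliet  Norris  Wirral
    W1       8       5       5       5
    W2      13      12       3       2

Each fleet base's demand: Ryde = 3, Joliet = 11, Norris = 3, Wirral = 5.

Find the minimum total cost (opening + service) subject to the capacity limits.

Open {W1}: Ryde→W1 8·3=24, Joliet→W1 5·11=55, Norris→W1 5·3=15, Wirral→W1 5·5=25.
Loads: W1 carries 22/27. Service 119; fixed 153; total 272.
Next best feasible plan costs 351.

Minimum total cost: 272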